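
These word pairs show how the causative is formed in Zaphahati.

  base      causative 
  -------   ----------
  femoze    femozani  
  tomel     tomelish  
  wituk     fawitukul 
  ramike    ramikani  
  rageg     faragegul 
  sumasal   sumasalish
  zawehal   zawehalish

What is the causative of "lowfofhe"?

tomel and ramike both have last vowel 'e' yet inflect differently (tomelish, ramikani), so the last vowel is not what conditions the rule; the final letter is.
"lowfofhe" ends in -e. The stems ending in -e (ramike → ramikani, femoze → femozani) drop the final letter and add -ani.
The other patterns: stems ending in -l add -ish; stems ending in -g or -k add fa- … -ul around the stem.
So lowfofhe → lowfofhani.

lowfofhani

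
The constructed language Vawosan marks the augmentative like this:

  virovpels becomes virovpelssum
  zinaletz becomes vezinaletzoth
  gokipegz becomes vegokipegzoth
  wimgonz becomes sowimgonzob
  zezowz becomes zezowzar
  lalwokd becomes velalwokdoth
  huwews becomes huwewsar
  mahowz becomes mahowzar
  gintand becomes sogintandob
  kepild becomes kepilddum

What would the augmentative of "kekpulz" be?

kekpulzzum

"kekpulz" has second-to-last letter 'l'. The stems whose second-to-last letter is 'l' (kepild → kepilddum, virovpels → virovpelssum) double the final consonant and add -um.
So kekpulz → kekpulzzum.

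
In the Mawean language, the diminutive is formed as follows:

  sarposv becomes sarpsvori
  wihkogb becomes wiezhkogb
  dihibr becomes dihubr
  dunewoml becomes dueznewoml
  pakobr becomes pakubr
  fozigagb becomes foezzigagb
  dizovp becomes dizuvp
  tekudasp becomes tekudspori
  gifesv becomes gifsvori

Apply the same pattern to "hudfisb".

dizovp and tekudasp both end in -p yet inflect differently (dizuvp, tekudspori), so the final letter is not what conditions the rule; the second-to-last letter is.
"hudfisb" has second-to-last letter 's'. The stems whose second-to-last letter is 's' (gifesv → gifsvori, tekudasp → tekudspori, sarposv → sarpsvori) delete the last vowel and add -ori.
So hudfisb → hudfsbori.

hudfsbori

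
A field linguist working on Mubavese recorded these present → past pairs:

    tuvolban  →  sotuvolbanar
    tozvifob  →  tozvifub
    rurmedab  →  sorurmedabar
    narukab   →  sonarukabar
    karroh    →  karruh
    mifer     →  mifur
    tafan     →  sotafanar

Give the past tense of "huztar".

"huztar" has last vowel 'a'. The stems whose last vowel is 'a' (tafan → sotafanar, narukab → sonarukabar, rurmedab → sorurmedabar) add so- … -ar around the stem.
The other pattern: stems whose last vowel is 'e' or 'o' change the last vowel to 'u'.
So huztar → sohuztarar.

sohuztarar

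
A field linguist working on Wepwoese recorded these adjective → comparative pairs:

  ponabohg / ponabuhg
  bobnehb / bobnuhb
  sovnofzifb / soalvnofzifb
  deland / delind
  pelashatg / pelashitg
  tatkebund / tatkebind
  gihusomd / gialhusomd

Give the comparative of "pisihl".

"pisihl" has second-to-last letter 'h'. The stems whose second-to-last letter is 'h' (bobnehb → bobnuhb, ponabohg → ponabuhg) change the last vowel to 'u'.
The other patterns: stems whose second-to-last letter is 'n' or 't' change the last vowel to 'i'; stems whose second-to-last letter is 'f' or 'm' insert -al- after the first vowel.
So pisihl → pisuhl.

pisuhl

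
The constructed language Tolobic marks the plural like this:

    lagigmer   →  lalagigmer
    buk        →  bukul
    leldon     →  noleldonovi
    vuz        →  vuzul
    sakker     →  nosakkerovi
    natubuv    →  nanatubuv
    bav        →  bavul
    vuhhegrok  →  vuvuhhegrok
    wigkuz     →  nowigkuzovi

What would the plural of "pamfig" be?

nopamfigovi

vuz and wigkuz both end in -z yet inflect differently (vuzul, nowigkuzovi), so the final letter is not what conditions the rule; the number of vowels is.
"pamfig" has 2 vowels. The stems with 2 vowels (wigkuz → nowigkuzovi, leldon → noleldonovi, sakker → nosakkerovi) add no- … -ovi around the stem.
The other patterns: stems with 1 vowel add -ul; stems with 3 vowels repeat the first consonant+vowel as a prefix.
So pamfig → nopamfigovi.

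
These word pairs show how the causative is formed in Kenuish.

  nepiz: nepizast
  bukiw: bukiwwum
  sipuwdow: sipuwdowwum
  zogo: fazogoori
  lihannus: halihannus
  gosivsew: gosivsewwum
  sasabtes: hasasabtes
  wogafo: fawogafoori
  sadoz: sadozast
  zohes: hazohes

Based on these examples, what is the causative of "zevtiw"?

"zevtiw" ends in -w. The stems ending in -w (sipuwdow → sipuwdowwum, bukiw → bukiwwum, gosivsew → gosivsewwum) double the final consonant and add -um.
So zevtiw → zevtiwwum.

zevtiwwum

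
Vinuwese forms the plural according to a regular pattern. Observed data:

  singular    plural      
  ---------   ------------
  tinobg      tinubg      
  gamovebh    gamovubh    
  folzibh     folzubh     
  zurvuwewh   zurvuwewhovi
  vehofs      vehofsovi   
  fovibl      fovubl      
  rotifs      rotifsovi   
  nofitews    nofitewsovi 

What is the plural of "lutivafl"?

lutivaflovi

folzibh and zurvuwewh both end in -h yet inflect differently (folzubh, zurvuwewhovi), so the final letter is not what conditions the rule; the second-to-last letter is.
"lutivafl" has second-to-last letter 'f'. The stems whose second-to-last letter is 'f' (rotifs → rotifsovi, vehofs → vehofsovi) add -ovi.
The other pattern: stems whose second-to-last letter is 'b' change the last vowel to 'u'.
So lutivafl → lutivaflovi.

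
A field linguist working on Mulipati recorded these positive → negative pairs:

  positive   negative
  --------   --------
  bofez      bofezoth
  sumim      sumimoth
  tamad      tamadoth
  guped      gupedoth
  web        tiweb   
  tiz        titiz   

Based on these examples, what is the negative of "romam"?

"romam" has 2 vowels. The stems with 2 vowels (bofez → bofezoth, sumim → sumimoth, tamad → tamadoth) add -oth.
The other pattern: stems with 1 vowel add the prefix ti-.
So romam → romamoth.

romamoth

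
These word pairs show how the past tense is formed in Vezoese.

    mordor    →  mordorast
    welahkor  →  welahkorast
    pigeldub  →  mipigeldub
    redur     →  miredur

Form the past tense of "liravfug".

mordor and redur both end in -r yet inflect differently (mordorast, miredur), so the final letter is not what conditions the rule; the last vowel is.
"liravfug" has last vowel 'u'. The stems whose last vowel is 'u' (pigeldub → mipigeldub, redur → miredur) add the prefix mi-.
The other pattern: stems whose last vowel is 'o' add -ast.
So liravfug → miliravfug.

miliravfug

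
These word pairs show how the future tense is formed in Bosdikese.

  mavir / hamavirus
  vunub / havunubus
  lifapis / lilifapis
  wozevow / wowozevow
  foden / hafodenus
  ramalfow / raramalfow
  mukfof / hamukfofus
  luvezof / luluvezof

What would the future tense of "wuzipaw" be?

wuwuzipaw

luvezof and mukfof both end in -f yet inflect differently (luluvezof, hamukfofus), so the final letter is not what conditions the rule; the number of vowels is.
"wuzipaw" has 3 vowels. The stems with 3 vowels (luvezof → luluvezof, wozevow → wowozevow, ramalfow → raramalfow) repeat the first consonant+vowel as a prefix.
The other pattern: stems with 2 vowels add ha- … -us around the stem.
So wuzipaw → wuwuzipaw.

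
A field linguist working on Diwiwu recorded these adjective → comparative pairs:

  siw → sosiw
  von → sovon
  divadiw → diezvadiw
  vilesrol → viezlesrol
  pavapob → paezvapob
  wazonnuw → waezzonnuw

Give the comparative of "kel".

"kel" has 1 vowel. The stems with 1 vowel (siw → sosiw, von → sovon) add the prefix so-.
So kel → sokel.

sokel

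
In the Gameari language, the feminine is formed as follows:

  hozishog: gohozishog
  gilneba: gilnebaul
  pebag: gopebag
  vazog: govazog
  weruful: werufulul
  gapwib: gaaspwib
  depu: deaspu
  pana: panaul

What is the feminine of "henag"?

gilneba and pebag both have last vowel 'a' yet inflect differently (gilnebaul, gopebag), so the last vowel is not what conditions the rule; the final letter is.
"henag" ends in -g. The stems ending in -g (vazog → govazog, pebag → gopebag, hozishog → gohozishog) add the prefix go-.
So henag → gohenag.

gohenag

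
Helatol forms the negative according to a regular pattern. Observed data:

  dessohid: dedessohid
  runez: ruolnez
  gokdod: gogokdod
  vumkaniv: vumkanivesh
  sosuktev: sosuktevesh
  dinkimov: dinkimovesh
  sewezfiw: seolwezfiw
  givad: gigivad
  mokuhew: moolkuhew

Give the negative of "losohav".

vumkaniv and dessohid both have last vowel 'i' yet inflect differently (vumkanivesh, dedessohid), so the last vowel is not what conditions the rule; the final letter is.
"losohav" ends in -v. The stems ending in -v (sosuktev → sosuktevesh, vumkaniv → vumkanivesh, dinkimov → dinkimovesh) add -esh.
The other patterns: stems ending in -d repeat the first consonant+vowel as a prefix; stems ending in -w or -z insert -ol- after the first vowel.
So losohav → losohavesh.

losohavesh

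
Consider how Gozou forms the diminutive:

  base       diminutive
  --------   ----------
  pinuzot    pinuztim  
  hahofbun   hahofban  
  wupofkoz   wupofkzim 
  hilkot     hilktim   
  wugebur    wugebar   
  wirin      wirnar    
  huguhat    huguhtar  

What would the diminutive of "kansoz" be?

"kansoz" has last vowel 'o'. The stems whose last vowel is 'o' (pinuzot → pinuztim, hilkot → hilktim, wupofkoz → wupofkzim) delete the last vowel and add -im.
The other patterns: stems whose last vowel is 'u' change the last vowel to 'a'; stems whose last vowel is 'a' or 'i' delete the last vowel and add -ar.
So kansoz → kanszim.

kanszim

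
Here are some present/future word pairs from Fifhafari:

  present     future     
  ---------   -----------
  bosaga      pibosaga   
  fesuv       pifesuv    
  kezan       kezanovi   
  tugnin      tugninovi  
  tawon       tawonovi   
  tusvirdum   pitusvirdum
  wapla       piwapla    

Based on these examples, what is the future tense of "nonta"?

pinonta

kezan and bosaga both have last vowel 'a' yet inflect differently (kezanovi, pibosaga), so the last vowel is not what conditions the rule; the final letter is.
"nonta" ends in -a. The stems ending in -a (bosaga → pibosaga, wapla → piwapla) add the prefix pi-.
The other pattern: stems ending in -n add -ovi.
So nonta → pinonta.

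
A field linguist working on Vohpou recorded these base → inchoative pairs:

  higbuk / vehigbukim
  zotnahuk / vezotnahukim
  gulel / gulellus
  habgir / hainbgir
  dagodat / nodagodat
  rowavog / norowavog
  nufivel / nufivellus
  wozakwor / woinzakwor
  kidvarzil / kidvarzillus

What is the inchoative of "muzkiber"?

"muzkiber" ends in -r. The stems ending in -r (habgir → hainbgir, wozakwor → woinzakwor) insert -in- after the first vowel.
The other patterns: stems ending in -l double the final consonant and add -us; stems ending in -k add ve- … -im around the stem; stems ending in -g or -t add the prefix no-.
So muzkiber → muinzkiber.

muinzkiber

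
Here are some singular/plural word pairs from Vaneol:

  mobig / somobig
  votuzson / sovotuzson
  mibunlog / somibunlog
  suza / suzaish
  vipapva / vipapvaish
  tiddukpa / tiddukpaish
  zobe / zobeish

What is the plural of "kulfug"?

votuzson and vipapva both begin with v- yet inflect differently (sovotuzson, vipapvaish), so the first letter is not what conditions the rule; whether the stem ends in a vowel or a consonant is.
"kulfug" ends in a consonant. The stems ending in a consonant (mobig → somobig, votuzson → sovotuzson, mibunlog → somibunlog) add the prefix so-.
The other pattern: stems ending in a vowel add -ish.
So kulfug → sokulfug.

sokulfug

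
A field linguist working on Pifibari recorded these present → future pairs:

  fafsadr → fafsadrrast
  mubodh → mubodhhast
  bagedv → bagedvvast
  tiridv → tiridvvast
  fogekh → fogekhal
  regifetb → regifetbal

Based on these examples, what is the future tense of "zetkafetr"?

zetkafetral

"zetkafetr" has second-to-last letter 't'. The one such stem in the data (regifetb → regifetbal) adds -al, so the same rule applies.
So zetkafetr → zetkafetral.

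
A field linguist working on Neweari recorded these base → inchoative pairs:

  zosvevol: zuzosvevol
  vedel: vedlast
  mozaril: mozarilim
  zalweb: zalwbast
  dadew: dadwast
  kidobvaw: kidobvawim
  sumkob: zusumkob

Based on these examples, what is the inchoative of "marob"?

sumkob and zalweb both end in -b yet inflect differently (zusumkob, zalwbast), so the final letter is not what conditions the rule; the last vowel is.
"marob" has last vowel 'o'. The stems whose last vowel is 'o' (sumkob → zusumkob, zosvevol → zuzosvevol) add the prefix zu-.
The other patterns: stems whose last vowel is 'e' delete the last vowel and add -ast; stems whose last vowel is 'a' or 'i' add -im.
So marob → zumarob.

zumarob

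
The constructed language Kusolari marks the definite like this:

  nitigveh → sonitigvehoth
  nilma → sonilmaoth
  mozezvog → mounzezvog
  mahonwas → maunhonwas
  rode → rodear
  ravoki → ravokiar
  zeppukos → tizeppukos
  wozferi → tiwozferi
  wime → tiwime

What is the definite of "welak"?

"welak" begins with w-. The stems beginning with w- (wozferi → tiwozferi, wime → tiwime) add the prefix ti-.
So welak → tiwelak.

tiwelak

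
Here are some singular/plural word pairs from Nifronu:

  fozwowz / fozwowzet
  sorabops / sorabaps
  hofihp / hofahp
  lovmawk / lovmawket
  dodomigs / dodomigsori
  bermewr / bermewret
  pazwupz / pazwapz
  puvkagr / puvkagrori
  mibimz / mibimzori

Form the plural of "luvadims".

fozwowz and pazwupz both end in -z yet inflect differently (fozwowzet, pazwapz), so the final letter is not what conditions the rule; the second-to-last letter is.
"luvadims" has second-to-last letter 'm'. The one such stem in the data (mibimz → mibimzori) adds -ori, so the same rule applies.
The other patterns: stems whose second-to-last letter is 'w' add -et; stems whose second-to-last letter is 'h' or 'p' change the last vowel to 'a'.
So luvadims → luvadimsori.

luvadimsori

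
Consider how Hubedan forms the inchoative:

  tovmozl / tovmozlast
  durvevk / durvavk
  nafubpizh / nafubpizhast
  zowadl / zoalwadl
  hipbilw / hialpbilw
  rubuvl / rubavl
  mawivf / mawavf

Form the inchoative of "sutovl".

sutavl

"sutovl" has second-to-last letter 'v'. The stems whose second-to-last letter is 'v' (durvevk → durvavk, mawivf → mawavf, rubuvl → rubavl) change the last vowel to 'a'.
The other patterns: stems whose second-to-last letter is 'z' add -ast; stems whose second-to-last letter is 'd' or 'l' insert -al- after the first vowel.
So sutovl → sutavl.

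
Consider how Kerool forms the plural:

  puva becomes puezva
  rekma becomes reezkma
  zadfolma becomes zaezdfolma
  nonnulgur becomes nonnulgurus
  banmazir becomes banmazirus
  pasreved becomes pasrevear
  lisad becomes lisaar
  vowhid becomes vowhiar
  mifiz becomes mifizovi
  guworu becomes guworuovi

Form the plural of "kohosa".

koezhosa

puva and lisad both have last vowel 'a' yet inflect differently (puezva, lisaar), so the last vowel is not what conditions the rule; the final letter is.
"kohosa" ends in -a. The stems ending in -a (puva → puezva, rekma → reezkma, zadfolma → zaezdfolma) insert -ez- after the first vowel.
So kohosa → koezhosa.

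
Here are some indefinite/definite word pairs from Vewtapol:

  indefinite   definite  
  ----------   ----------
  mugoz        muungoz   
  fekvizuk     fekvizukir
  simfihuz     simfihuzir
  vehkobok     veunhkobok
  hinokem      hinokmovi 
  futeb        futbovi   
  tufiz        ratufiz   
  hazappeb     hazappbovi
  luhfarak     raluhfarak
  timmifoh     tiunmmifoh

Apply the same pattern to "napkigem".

"napkigem" has last vowel 'e'. The stems whose last vowel is 'e' (futeb → futbovi, hazappeb → hazappbovi, hinokem → hinokmovi) delete the last vowel and add -ovi.
The other patterns: stems whose last vowel is 'u' add -ir; stems whose last vowel is 'o' insert -un- after the first vowel; stems whose last vowel is 'a' or 'i' add the prefix ra-.
So napkigem → napkigmovi.

napkigmovi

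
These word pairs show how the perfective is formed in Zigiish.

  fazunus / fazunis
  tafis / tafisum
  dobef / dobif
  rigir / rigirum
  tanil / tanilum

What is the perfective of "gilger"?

gilgir

tafis and fazunus both end in -s yet inflect differently (tafisum, fazunis), so the final letter is not what conditions the rule; the last vowel is.
"gilger" has last vowel 'e'. The one such stem in the data (dobef → dobif) changes the last vowel to 'i' (as does fazunus), so the same rule applies.
So gilger → gilgir.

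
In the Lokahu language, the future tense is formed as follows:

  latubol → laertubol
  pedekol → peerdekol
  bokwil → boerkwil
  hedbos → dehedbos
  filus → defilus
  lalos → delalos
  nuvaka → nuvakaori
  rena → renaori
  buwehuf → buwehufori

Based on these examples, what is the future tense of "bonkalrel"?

boernkalrel

latubol and hedbos both have last vowel 'o' yet inflect differently (laertubol, dehedbos), so the last vowel is not what conditions the rule; the final letter is.
"bonkalrel" ends in -l. The stems ending in -l (latubol → laertubol, pedekol → peerdekol, bokwil → boerkwil) insert -er- after the first vowel.
The other patterns: stems ending in -s add the prefix de-; stems ending in -a or -f add -ori.
So bonkalrel → boernkalrel.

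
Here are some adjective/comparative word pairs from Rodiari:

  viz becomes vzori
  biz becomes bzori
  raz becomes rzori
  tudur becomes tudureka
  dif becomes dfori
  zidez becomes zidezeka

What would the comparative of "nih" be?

zidez and viz both end in -z yet inflect differently (zidezeka, vzori), so the final letter is not what conditions the rule; the number of vowels is.
"nih" has 1 vowel. The stems with 1 vowel (dif → dfori, viz → vzori, biz → bzori) delete the last vowel and add -ori.
So nih → nhori.

nhori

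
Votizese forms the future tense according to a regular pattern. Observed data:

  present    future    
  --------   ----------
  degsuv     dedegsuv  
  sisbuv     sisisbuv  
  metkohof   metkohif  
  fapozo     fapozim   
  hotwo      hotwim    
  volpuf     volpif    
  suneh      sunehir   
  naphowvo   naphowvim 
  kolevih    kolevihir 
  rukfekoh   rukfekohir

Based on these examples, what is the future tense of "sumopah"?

"sumopah" ends in -h. The stems ending in -h (kolevih → kolevihir, suneh → sunehir, rukfekoh → rukfekohir) add -ir.
The other patterns: stems ending in -o drop the final letter and add -im; stems ending in -f change the last vowel to 'i'; stems ending in -v repeat the first consonant+vowel as a prefix.
So sumopah → sumopahir.

sumopahir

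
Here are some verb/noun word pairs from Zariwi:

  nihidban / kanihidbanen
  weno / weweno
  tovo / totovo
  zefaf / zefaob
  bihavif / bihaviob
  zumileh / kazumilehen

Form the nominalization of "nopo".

nonopo

zefaf and nihidban both have last vowel 'a' yet inflect differently (zefaob, kanihidbanen), so the last vowel is not what conditions the rule; the final letter is.
"nopo" ends in -o. The stems ending in -o (tovo → totovo, weno → weweno) repeat the first consonant+vowel as a prefix.
So nopo → nonopo.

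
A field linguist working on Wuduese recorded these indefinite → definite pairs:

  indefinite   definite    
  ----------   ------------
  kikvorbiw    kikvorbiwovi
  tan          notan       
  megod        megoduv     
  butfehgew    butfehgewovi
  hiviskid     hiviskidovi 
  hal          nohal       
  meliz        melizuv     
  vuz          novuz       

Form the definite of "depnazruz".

depnazruzovi

vuz and meliz both end in -z yet inflect differently (novuz, melizuv), so the final letter is not what conditions the rule; the number of vowels is.
"depnazruz" has 3 vowels. The stems with 3 vowels (kikvorbiw → kikvorbiwovi, hiviskid → hiviskidovi, butfehgew → butfehgewovi) add -ovi.
The other patterns: stems with 1 vowel add the prefix no-; stems with 2 vowels add -uv.
So depnazruz → depnazruzovi.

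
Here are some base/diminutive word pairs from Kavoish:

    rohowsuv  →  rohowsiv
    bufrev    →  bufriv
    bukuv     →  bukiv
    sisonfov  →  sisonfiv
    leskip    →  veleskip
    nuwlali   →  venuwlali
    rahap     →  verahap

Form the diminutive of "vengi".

vevengi

"vengi" ends in -i. The one such stem in the data (nuwlali → venuwlali) adds the prefix ve-, so the same rule applies.
The other pattern: stems ending in -v change the last vowel to 'i'.
So vengi → vevengi.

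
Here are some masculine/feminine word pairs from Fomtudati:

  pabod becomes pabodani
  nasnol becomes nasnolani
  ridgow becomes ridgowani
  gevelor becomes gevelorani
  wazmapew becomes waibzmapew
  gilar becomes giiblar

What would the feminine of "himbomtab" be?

hiibmbomtab

ridgow and wazmapew both end in -w yet inflect differently (ridgowani, waibzmapew), so the final letter is not what conditions the rule; the last vowel is.
"himbomtab" has last vowel 'a'. The one such stem in the data (gilar → giiblar) inserts -ib- after the first vowel (as does wazmapew), so the same rule applies.
The other pattern: stems whose last vowel is 'o' add -ani.
So himbomtab → hiibmbomtab.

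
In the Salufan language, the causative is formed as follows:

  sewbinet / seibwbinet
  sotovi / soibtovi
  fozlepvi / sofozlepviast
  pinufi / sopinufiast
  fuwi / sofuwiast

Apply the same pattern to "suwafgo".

suibwafgo

sotovi and fozlepvi both end in -i yet inflect differently (soibtovi, sofozlepviast), so the final letter is not what conditions the rule; the first letter is.
"suwafgo" begins with s-. The stems beginning with s- (sewbinet → seibwbinet, sotovi → soibtovi) insert -ib- after the first vowel.
The other pattern: stems beginning with f- or p- add so- … -ast around the stem.
So suwafgo → suibwafgo.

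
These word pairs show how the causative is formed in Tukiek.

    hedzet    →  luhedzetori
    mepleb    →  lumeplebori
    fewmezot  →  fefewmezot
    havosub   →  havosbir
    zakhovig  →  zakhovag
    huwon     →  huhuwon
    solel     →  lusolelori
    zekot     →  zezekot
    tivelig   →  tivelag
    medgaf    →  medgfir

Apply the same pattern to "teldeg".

luteldegori

havosub and mepleb both end in -b yet inflect differently (havosbir, lumeplebori), so the final letter is not what conditions the rule; the last vowel is.
"teldeg" has last vowel 'e'. The stems whose last vowel is 'e' (mepleb → lumeplebori, hedzet → luhedzetori, solel → lusolelori) add lu- … -ori around the stem.
So teldeg → luteldegori.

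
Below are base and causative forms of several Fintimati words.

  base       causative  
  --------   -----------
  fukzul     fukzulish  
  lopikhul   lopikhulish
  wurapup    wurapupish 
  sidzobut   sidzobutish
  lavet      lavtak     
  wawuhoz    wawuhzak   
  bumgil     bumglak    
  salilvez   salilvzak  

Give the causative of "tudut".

tudutish

sidzobut and lavet both end in -t yet inflect differently (sidzobutish, lavtak), so the final letter is not what conditions the rule; the last vowel is.
"tudut" has last vowel 'u'. The stems whose last vowel is 'u' (fukzul → fukzulish, lopikhul → lopikhulish, wurapup → wurapupish) add -ish.
The other pattern: stems whose last vowel is 'e', 'i' or 'o' delete the last vowel and add -ak.
So tudut → tudutish.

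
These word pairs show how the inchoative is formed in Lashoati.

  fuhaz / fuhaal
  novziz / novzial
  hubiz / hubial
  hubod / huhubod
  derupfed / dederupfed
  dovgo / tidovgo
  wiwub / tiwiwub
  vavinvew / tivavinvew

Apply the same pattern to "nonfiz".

hubod and dovgo both have last vowel 'o' yet inflect differently (huhubod, tidovgo), so the last vowel is not what conditions the rule; the final letter is.
"nonfiz" ends in -z. The stems ending in -z (fuhaz → fuhaal, novziz → novzial, hubiz → hubial) drop the final letter and add -al.
The other patterns: stems ending in -d repeat the first consonant+vowel as a prefix; stems ending in -b, -o or -w add the prefix ti-.
So nonfiz → nonfial.

nonfial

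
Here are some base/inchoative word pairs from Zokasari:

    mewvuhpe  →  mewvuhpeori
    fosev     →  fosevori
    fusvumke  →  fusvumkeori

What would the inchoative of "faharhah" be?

Every pair shown (mewvuhpe → mewvuhpeori, fosev → fosevori, fusvumke → fusvumkeori) follows the same rule: add -ori.
So faharhah → faharhahori.

faharhahori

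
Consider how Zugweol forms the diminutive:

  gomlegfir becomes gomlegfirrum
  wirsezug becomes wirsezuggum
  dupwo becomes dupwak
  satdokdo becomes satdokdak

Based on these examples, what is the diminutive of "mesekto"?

"mesekto" ends in -o. The stems ending in -o (satdokdo → satdokdak, dupwo → dupwak) drop the final letter and add -ak.
The other pattern: stems ending in -g or -r double the final consonant and add -um.
So mesekto → mesektak.

mesektak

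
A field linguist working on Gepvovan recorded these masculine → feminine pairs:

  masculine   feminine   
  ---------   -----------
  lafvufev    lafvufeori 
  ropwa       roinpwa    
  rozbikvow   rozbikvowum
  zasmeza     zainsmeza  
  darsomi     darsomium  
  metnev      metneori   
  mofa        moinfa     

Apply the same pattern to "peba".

mofa and metnev both begin with m- yet inflect differently (moinfa, metneori), so the first letter is not what conditions the rule; the final letter is.
"peba" ends in -a. The stems ending in -a (zasmeza → zainsmeza, ropwa → roinpwa, mofa → moinfa) insert -in- after the first vowel.
The other patterns: stems ending in -v drop the final letter and add -ori; stems ending in -i or -w add -um.
So peba → peinba.

peinba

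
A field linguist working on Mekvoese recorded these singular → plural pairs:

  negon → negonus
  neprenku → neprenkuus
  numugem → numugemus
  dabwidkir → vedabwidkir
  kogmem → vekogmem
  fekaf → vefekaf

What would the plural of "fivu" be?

vefivu

"fivu" begins with f-. The one such stem in the data (fekaf → vefekaf) adds the prefix ve-, so the same rule applies.
So fivu → vefivu.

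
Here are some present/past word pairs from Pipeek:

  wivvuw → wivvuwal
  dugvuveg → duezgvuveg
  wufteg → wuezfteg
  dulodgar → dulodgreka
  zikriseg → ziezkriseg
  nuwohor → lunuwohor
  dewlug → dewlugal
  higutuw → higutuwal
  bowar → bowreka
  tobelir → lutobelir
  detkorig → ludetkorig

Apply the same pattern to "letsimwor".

luletsimwor

wufteg and detkorig both end in -g yet inflect differently (wuezfteg, ludetkorig), so the final letter is not what conditions the rule; the last vowel is.
"letsimwor" has last vowel 'o'. The one such stem in the data (nuwohor → lunuwohor) adds the prefix lu-, so the same rule applies.
So letsimwor → luletsimwor.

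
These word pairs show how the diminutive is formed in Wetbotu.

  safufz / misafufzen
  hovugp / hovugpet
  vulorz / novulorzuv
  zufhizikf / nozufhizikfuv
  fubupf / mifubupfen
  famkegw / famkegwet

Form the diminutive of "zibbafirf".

nozibbafirfuv

fubupf and zufhizikf both end in -f yet inflect differently (mifubupfen, nozufhizikfuv), so the final letter is not what conditions the rule; the second-to-last letter is.
"zibbafirf" has second-to-last letter 'r'. The one such stem in the data (vulorz → novulorzuv) adds no- … -uv around the stem, so the same rule applies.
The other patterns: stems whose second-to-last letter is 'g' add -et; stems whose second-to-last letter is 'f' or 'p' add mi- … -en around the stem.
So zibbafirf → nozibbafirfuv.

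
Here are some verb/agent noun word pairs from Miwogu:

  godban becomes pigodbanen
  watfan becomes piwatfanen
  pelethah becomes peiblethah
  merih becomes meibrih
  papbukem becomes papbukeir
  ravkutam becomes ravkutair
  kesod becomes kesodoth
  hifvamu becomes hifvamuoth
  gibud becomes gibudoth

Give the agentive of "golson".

godban and pelethah both have last vowel 'a' yet inflect differently (pigodbanen, peiblethah), so the last vowel is not what conditions the rule; the final letter is.
"golson" ends in -n. The stems ending in -n (godban → pigodbanen, watfan → piwatfanen) add pi- … -en around the stem.
So golson → pigolsonen.

pigolsonen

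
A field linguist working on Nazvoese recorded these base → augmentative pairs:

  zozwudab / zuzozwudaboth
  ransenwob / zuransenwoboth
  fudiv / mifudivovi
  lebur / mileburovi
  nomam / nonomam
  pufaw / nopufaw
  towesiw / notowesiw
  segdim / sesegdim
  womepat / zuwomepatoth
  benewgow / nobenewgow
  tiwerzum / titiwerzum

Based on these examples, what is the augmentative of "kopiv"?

"kopiv" ends in -v. The one such stem in the data (fudiv → mifudivovi) adds mi- … -ovi around the stem, so the same rule applies.
The other patterns: stems ending in -w add the prefix no-; stems ending in -m repeat the first consonant+vowel as a prefix; stems ending in -b or -t add zu- … -oth around the stem.
So kopiv → mikopivovi.

mikopivovi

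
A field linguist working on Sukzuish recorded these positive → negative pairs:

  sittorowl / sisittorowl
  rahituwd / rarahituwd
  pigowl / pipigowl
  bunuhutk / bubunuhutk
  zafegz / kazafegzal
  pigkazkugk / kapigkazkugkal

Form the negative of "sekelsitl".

sesekelsitl

bunuhutk and pigkazkugk both end in -k yet inflect differently (bubunuhutk, kapigkazkugkal), so the final letter is not what conditions the rule; the second-to-last letter is.
"sekelsitl" has second-to-last letter 't'. The one such stem in the data (bunuhutk → bubunuhutk) repeats the first consonant+vowel as a prefix (as do sittorowl, rahituwd), so the same rule applies.
The other pattern: stems whose second-to-last letter is 'g' add ka- … -al around the stem.
So sekelsitl → sesekelsitl.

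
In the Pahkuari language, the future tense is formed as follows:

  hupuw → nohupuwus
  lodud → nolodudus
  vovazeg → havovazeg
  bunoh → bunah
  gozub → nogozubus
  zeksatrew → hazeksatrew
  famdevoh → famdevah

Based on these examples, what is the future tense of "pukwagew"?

hapukwagew

hupuw and zeksatrew both end in -w yet inflect differently (nohupuwus, hazeksatrew), so the final letter is not what conditions the rule; the last vowel is.
"pukwagew" has last vowel 'e'. The stems whose last vowel is 'e' (zeksatrew → hazeksatrew, vovazeg → havovazeg) add the prefix ha-.
The other patterns: stems whose last vowel is 'u' add no- … -us around the stem; stems whose last vowel is 'o' change the last vowel to 'a'.
So pukwagew → hapukwagew.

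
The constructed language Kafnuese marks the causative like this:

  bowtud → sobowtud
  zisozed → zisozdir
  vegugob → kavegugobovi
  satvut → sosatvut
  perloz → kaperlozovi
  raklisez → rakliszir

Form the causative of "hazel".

bowtud and zisozed both end in -d yet inflect differently (sobowtud, zisozdir), so the final letter is not what conditions the rule; the last vowel is.
"hazel" has last vowel 'e'. The stems whose last vowel is 'e' (zisozed → zisozdir, raklisez → rakliszir) delete the last vowel and add -ir.
So hazel → hazlir.

hazlir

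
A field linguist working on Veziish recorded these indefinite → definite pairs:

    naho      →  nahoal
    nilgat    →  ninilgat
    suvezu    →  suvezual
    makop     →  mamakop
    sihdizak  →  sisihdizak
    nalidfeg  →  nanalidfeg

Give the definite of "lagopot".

"lagopot" ends in a consonant. The stems ending in a consonant (sihdizak → sisihdizak, makop → mamakop, nalidfeg → nanalidfeg) repeat the first consonant+vowel as a prefix.
The other pattern: stems ending in a vowel add -al.
So lagopot → lalagopot.

lalagopot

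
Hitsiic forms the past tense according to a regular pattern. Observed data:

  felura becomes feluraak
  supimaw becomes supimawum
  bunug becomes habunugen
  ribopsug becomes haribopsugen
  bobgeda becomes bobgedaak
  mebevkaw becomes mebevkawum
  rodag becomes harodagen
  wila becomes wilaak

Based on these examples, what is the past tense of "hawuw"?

hawuwum

felura and mebevkaw both have last vowel 'a' yet inflect differently (feluraak, mebevkawum), so the last vowel is not what conditions the rule; the final letter is.
"hawuw" ends in -w. The stems ending in -w (mebevkaw → mebevkawum, supimaw → supimawum) add -um.
So hawuw → hawuwum.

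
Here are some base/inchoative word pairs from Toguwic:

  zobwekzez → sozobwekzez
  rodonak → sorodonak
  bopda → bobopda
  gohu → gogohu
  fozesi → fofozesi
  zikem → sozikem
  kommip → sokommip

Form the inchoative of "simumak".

bopda and rodonak both have last vowel 'a' yet inflect differently (bobopda, sorodonak), so the last vowel is not what conditions the rule; whether the stem ends in a vowel or a consonant is.
"simumak" ends in a consonant. The stems ending in a consonant (rodonak → sorodonak, zikem → sozikem, kommip → sokommip) add the prefix so-.
The other pattern: stems ending in a vowel repeat the first consonant+vowel as a prefix.
So simumak → sosimumak.

sosimumak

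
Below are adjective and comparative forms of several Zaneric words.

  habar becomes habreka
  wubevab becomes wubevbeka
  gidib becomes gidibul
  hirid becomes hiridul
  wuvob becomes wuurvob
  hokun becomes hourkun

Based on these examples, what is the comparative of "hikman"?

hikmneka

wubevab and gidib both end in -b yet inflect differently (wubevbeka, gidibul), so the final letter is not what conditions the rule; the last vowel is.
"hikman" has last vowel 'a'. The stems whose last vowel is 'a' (habar → habreka, wubevab → wubevbeka) delete the last vowel and add -eka.
So hikman → hikmneka.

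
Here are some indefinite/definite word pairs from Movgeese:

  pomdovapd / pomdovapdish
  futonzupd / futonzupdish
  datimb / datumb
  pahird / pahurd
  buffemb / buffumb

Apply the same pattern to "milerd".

futonzupd and pahird both end in -d yet inflect differently (futonzupdish, pahurd), so the final letter is not what conditions the rule; the second-to-last letter is.
"milerd" has second-to-last letter 'r'. The one such stem in the data (pahird → pahurd) changes the last vowel to 'u' (as do datimb, buffemb), so the same rule applies.
The other pattern: stems whose second-to-last letter is 'p' add -ish.
So milerd → milurd.

milurd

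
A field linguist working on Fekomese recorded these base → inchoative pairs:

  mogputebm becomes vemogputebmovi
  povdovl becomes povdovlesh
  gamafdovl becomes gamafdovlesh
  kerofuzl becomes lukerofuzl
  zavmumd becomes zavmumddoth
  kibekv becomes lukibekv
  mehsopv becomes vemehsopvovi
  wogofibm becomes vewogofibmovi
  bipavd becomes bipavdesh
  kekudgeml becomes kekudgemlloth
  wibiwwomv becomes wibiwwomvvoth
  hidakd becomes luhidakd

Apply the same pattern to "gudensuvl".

gudensuvlesh

kibekv and wibiwwomv both end in -v yet inflect differently (lukibekv, wibiwwomvvoth), so the final letter is not what conditions the rule; the second-to-last letter is.
"gudensuvl" has second-to-last letter 'v'. The stems whose second-to-last letter is 'v' (gamafdovl → gamafdovlesh, bipavd → bipavdesh, povdovl → povdovlesh) add -esh.
The other patterns: stems whose second-to-last letter is 'k' or 'z' add the prefix lu-; stems whose second-to-last letter is 'm' double the final consonant and add -oth; stems whose second-to-last letter is 'b' or 'p' add ve- … -ovi around the stem.
So gudensuvl → gudensuvlesh.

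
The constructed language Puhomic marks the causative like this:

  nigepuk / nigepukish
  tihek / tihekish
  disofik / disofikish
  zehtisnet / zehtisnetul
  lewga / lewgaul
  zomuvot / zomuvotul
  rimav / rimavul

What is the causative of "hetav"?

"hetav" ends in -v. The one such stem in the data (rimav → rimavul) adds -ul, so the same rule applies.
The other pattern: stems ending in -k add -ish.
So hetav → hetavul.

hetavul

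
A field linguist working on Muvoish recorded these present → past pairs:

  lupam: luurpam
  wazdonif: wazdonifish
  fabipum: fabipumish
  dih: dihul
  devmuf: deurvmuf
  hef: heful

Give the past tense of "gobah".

hef and devmuf both end in -f yet inflect differently (heful, deurvmuf), so the final letter is not what conditions the rule; the number of vowels is.
"gobah" has 2 vowels. The stems with 2 vowels (devmuf → deurvmuf, lupam → luurpam) insert -ur- after the first vowel.
So gobah → gourbah.

gourbah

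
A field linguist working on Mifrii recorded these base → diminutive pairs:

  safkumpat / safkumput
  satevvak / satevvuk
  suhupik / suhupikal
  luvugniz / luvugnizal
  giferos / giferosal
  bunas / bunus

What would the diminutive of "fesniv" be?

fesnival

satevvak and suhupik both end in -k yet inflect differently (satevvuk, suhupikal), so the final letter is not what conditions the rule; the last vowel is.
"fesniv" has last vowel 'i'. The stems whose last vowel is 'i' (suhupik → suhupikal, luvugniz → luvugnizal) add -al.
The other pattern: stems whose last vowel is 'a' change the last vowel to 'u'.
So fesniv → fesnival.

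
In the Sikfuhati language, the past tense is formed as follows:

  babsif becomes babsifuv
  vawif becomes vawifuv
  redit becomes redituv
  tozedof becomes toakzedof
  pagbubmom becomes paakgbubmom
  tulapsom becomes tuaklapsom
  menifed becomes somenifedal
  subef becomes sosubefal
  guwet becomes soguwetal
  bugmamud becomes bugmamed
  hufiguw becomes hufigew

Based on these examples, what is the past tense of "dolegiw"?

dolegiwuv

"dolegiw" has last vowel 'i'. The stems whose last vowel is 'i' (babsif → babsifuv, vawif → vawifuv, redit → redituv) add -uv.
The other patterns: stems whose last vowel is 'o' insert -ak- after the first vowel; stems whose last vowel is 'e' add so- … -al around the stem; stems whose last vowel is 'u' change the last vowel to 'e'.
So dolegiw → dolegiwuv.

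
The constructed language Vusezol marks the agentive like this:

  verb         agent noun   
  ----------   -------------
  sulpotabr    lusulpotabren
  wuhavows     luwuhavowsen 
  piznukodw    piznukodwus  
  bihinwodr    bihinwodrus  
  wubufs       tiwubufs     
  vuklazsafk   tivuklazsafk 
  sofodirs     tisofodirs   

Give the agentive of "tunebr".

lutunebren

sulpotabr and bihinwodr both end in -r yet inflect differently (lusulpotabren, bihinwodrus), so the final letter is not what conditions the rule; the second-to-last letter is.
"tunebr" has second-to-last letter 'b'. The one such stem in the data (sulpotabr → lusulpotabren) adds lu- … -en around the stem, so the same rule applies.
The other patterns: stems whose second-to-last letter is 'd' add -us; stems whose second-to-last letter is 'f' or 'r' add the prefix ti-.
So tunebr → lutunebren.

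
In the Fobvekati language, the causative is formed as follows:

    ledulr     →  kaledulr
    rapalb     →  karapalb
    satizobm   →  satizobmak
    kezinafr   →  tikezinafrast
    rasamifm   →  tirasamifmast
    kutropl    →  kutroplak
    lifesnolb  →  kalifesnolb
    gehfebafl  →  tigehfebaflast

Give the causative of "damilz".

ledulr and kezinafr both end in -r yet inflect differently (kaledulr, tikezinafrast), so the final letter is not what conditions the rule; the second-to-last letter is.
"damilz" has second-to-last letter 'l'. The stems whose second-to-last letter is 'l' (rapalb → karapalb, lifesnolb → kalifesnolb, ledulr → kaledulr) add the prefix ka-.
So damilz → kadamilz.

kadamilz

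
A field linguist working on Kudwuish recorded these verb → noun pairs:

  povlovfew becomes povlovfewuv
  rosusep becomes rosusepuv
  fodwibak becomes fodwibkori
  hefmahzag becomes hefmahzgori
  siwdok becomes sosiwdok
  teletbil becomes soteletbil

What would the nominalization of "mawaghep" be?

mawaghepuv

fodwibak and siwdok both end in -k yet inflect differently (fodwibkori, sosiwdok), so the final letter is not what conditions the rule; the last vowel is.
"mawaghep" has last vowel 'e'. The stems whose last vowel is 'e' (povlovfew → povlovfewuv, rosusep → rosusepuv) add -uv.
The other patterns: stems whose last vowel is 'a' delete the last vowel and add -ori; stems whose last vowel is 'i' or 'o' add the prefix so-.
So mawaghep → mawaghepuv.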